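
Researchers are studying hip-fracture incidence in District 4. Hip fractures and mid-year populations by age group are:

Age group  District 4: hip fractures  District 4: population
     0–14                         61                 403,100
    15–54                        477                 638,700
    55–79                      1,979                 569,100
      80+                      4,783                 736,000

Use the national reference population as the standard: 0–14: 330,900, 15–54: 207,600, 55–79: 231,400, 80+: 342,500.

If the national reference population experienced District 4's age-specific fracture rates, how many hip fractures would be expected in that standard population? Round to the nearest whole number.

3236

Age-specific rates per 100,000 for District 4: 15.13, 74.68, 347.74, 649.86.
Expected hip fractures = Σ (standard pop × age-specific rate ÷ 100,000)
= 330,900×15.13/100,000 + 207,600×74.68/100,000 + 231,400×347.74/100,000 + 342,500×649.86/100,000
= 50.07 + 155.04 + 804.68 + 2225.78 = 3235.58.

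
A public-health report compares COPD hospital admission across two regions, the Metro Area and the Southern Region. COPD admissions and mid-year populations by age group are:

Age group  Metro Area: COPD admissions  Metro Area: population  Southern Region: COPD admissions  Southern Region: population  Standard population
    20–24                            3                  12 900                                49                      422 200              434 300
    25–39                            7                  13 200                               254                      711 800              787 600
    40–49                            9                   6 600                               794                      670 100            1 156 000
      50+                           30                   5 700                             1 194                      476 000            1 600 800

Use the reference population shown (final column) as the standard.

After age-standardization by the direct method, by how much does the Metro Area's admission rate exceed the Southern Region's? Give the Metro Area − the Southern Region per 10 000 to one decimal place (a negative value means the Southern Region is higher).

Age-specific rates per 10 000 for the Metro Area: 2.33, 5.30, 13.64, 52.63.
For the Southern Region: 1.16, 3.57, 11.85, 25.08.
Standard total = 3 978 700; weights = 0.1092, 0.1980, 0.2905, 0.4023.
The Metro Area: 0.1092×2.33 + 0.1980×5.30 + 0.2905×13.64 + 0.4023×52.63 = 26.4415 per 10 000.
The Southern Region: 0.1092×1.16 + 0.1980×3.57 + 0.2905×11.85 + 0.4023×25.08 = 14.3681 per 10 000.
Difference = 26.4415 − 14.3681 = 12.0734.

12.1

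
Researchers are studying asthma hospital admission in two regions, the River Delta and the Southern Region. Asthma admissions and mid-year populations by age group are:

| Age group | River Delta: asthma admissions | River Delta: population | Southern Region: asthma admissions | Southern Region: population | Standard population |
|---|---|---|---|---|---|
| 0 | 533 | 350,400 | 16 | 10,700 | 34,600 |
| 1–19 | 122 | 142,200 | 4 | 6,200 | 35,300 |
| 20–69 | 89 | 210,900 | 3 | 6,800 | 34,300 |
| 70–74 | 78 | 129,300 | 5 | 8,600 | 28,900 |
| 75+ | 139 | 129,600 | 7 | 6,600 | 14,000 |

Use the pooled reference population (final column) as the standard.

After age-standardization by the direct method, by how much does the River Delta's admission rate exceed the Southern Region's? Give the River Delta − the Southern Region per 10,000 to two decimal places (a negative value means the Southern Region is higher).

Age-specific rates per 10,000 for the River Delta: 15.21, 8.58, 4.22, 6.03, 10.73.
For the Southern Region: 14.95, 6.45, 4.41, 5.81, 10.61.
Standard total = 147,100; weights = 0.2352, 0.2400, 0.2332, 0.1965, 0.0952.
The River Delta: 0.2352×15.21 + 0.2400×8.58 + 0.2332×4.22 + 0.1965×6.03 + 0.0952×10.73 = 8.8267 per 10,000.
The Southern Region: 0.2352×14.95 + 0.2400×6.45 + 0.2332×4.41 + 0.1965×5.81 + 0.0952×10.61 = 8.2458 per 10,000.
Difference = 8.8267 − 8.2458 = 0.5809.

0.58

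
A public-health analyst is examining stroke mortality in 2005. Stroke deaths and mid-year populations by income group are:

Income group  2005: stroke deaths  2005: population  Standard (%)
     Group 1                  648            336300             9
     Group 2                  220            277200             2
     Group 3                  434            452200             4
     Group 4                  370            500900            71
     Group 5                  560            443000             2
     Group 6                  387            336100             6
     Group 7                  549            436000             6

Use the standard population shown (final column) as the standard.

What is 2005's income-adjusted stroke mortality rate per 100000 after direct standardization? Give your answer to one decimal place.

92.2

Income-specific rates per 100000 for 2005: 192.69, 79.37, 95.98, 73.87, 126.41, 115.14, 125.92.
Standard weights: 0.09, 0.02, 0.04, 0.71, 0.02, 0.06, 0.06.
Standardized rate: 0.0900×192.69 + 0.0200×79.37 + 0.0400×95.98 + 0.7100×73.87 + 0.0200×126.41 + 0.0600×115.14 + 0.0600×125.92 = 92.2055 per 100000.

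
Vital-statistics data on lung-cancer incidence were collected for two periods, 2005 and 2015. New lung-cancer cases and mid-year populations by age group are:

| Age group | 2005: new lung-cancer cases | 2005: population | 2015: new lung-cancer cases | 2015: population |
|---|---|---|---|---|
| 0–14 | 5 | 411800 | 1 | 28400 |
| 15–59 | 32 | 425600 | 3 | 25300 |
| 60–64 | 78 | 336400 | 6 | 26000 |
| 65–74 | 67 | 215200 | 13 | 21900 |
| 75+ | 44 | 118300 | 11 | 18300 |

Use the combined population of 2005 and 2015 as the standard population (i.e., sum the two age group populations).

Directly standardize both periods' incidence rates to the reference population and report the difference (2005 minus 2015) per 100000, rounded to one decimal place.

Age-specific rates per 100000 for 2005: 1.21, 7.52, 23.19, 31.13, 37.19.
For 2015: 3.52, 11.86, 23.08, 59.36, 60.11.
Combined standard total = 1627200; weights = 0.2705, 0.2771, 0.2227, 0.1457, 0.0839.
2005: 0.2705×1.21 + 0.2771×7.52 + 0.2227×23.19 + 0.1457×31.13 + 0.0839×37.19 = 15.2348 per 100000.
2015: 0.2705×3.52 + 0.2771×11.86 + 0.2227×23.08 + 0.1457×59.36 + 0.0839×60.11 = 23.0734 per 100000.
Difference = 15.2348 − 23.0734 = -7.8386.

-7.8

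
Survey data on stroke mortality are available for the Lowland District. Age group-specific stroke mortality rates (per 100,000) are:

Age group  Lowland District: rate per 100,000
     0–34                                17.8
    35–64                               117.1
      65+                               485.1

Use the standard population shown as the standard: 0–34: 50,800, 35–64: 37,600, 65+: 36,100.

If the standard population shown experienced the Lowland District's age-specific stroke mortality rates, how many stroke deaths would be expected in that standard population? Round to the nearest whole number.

Expected stroke deaths = Σ (standard pop × age-specific rate ÷ 100,000)
= 50,800×17.8/100,000 + 37,600×117.1/100,000 + 36,100×485.1/100,000
= 9.04 + 44.03 + 175.12 = 228.19.

228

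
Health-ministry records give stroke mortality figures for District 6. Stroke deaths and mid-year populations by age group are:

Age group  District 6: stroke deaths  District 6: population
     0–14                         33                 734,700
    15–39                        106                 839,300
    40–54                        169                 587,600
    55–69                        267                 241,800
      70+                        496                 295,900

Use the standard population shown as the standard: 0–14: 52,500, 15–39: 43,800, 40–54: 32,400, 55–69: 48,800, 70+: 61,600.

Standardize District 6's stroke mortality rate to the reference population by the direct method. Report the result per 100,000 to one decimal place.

Age-specific rates per 100,000 for District 6: 4.49, 12.63, 28.76, 110.42, 167.62.
Standard total = 239,100; weights = 0.2196, 0.1832, 0.1355, 0.2041, 0.2576.
Standardized rate: 0.2196×4.49 + 0.1832×12.63 + 0.1355×28.76 + 0.2041×110.42 + 0.2576×167.62 = 72.9196 per 100,000.

72.9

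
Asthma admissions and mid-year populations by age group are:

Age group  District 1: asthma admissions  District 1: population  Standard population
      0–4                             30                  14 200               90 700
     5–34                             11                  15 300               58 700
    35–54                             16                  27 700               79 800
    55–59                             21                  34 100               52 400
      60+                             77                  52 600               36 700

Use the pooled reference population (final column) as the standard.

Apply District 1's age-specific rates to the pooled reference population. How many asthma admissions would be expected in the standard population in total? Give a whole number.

366

Age-specific rates per 10 000 for District 1: 21.13, 7.19, 5.78, 6.16, 14.64.
Expected asthma admissions = Σ (standard pop × age-specific rate ÷ 10 000)
= 90 700×21.13/10 000 + 58 700×7.19/10 000 + 79 800×5.78/10 000 + 52 400×6.16/10 000 + 36 700×14.64/10 000
= 191.62 + 42.20 + 46.09 + 32.27 + 53.72 = 365.91.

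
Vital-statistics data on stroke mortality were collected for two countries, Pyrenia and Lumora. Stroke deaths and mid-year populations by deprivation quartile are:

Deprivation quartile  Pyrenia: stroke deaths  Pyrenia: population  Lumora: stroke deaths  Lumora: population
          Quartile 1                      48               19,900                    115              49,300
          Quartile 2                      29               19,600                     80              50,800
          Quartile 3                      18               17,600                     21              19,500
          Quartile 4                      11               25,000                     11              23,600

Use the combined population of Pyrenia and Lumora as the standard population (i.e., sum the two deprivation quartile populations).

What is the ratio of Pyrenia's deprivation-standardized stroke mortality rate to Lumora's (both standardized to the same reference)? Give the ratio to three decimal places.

Deprivation-specific rates per 100,000 for Pyrenia: 241.21, 147.96, 102.27, 44.00.
For Lumora: 233.27, 157.48, 107.69, 46.61.
Combined standard total = 225,300; weights = 0.3071, 0.3125, 0.1647, 0.2157.
Pyrenia: 0.3071×241.21 + 0.3125×147.96 + 0.1647×102.27 + 0.2157×44.00 = 146.6511 per 100,000.
Lumora: 0.3071×233.27 + 0.3125×157.48 + 0.1647×107.69 + 0.2157×46.61 = 148.6429 per 100,000.
Ratio = 146.6511 ÷ 148.6429 = 0.98660.

0.987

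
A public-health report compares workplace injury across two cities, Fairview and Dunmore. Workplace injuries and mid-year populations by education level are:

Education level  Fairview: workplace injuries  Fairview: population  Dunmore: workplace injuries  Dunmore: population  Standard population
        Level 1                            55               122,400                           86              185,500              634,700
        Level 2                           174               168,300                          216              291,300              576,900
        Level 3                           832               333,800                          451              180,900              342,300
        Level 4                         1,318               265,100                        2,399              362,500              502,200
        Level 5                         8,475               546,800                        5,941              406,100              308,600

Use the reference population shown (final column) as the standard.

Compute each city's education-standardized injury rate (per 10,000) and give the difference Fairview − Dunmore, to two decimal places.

Education-specific rates per 10,000 for Fairview: 4.49, 10.34, 24.93, 49.72, 154.99.
For Dunmore: 4.64, 7.42, 24.93, 66.18, 146.29.
Standard total = 2,364,700; weights = 0.2684, 0.2440, 0.1448, 0.2124, 0.1305.
Fairview: 0.2684×4.49 + 0.2440×10.34 + 0.1448×24.93 + 0.2124×49.72 + 0.1305×154.99 = 38.1219 per 10,000.
Dunmore: 0.2684×4.64 + 0.2440×7.42 + 0.1448×24.93 + 0.2124×66.18 + 0.1305×146.29 = 39.8087 per 10,000.
Difference = 38.1219 − 39.8087 = -1.6868.

-1.69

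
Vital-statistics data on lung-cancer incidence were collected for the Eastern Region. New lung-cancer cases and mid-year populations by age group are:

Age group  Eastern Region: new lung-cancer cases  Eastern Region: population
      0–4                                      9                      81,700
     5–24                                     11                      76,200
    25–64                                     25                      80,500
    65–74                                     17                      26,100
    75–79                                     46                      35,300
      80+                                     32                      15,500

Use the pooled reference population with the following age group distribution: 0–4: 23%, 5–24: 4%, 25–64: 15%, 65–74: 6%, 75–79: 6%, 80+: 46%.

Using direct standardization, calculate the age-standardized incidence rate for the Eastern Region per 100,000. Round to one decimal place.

Age-specific rates per 100,000 for the Eastern Region: 11.02, 14.44, 31.06, 65.13, 130.31, 206.45.
Standard weights: 0.23, 0.04, 0.15, 0.06, 0.06, 0.46.
Standardized rate: 0.2300×11.02 + 0.0400×14.44 + 0.1500×31.06 + 0.0600×65.13 + 0.0600×130.31 + 0.4600×206.45 = 114.4640 per 100,000.

114.5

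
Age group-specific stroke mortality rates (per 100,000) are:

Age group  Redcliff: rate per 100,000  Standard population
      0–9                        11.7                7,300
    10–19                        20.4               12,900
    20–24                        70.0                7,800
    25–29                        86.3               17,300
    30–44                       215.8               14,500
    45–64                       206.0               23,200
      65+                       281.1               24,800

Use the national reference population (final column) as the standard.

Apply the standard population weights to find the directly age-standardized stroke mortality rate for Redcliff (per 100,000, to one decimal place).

160.2

Standard total = 107,800; weights = 0.0677, 0.1197, 0.0724, 0.1605, 0.1345, 0.2152, 0.2301.
Standardized rate: 0.0677×11.7 + 0.1197×20.4 + 0.0724×70.0 + 0.1605×86.3 + 0.1345×215.8 + 0.2152×206.0 + 0.2301×281.1 = 160.1776 per 100,000.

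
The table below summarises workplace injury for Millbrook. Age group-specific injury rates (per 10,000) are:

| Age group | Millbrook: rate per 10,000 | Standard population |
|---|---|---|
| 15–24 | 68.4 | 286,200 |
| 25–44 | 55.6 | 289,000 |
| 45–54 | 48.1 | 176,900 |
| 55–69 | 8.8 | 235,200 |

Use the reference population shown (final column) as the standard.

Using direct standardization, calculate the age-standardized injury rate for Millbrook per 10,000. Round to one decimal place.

Standard total = 987,300; weights = 0.2899, 0.2927, 0.1792, 0.2382.
Standardized rate: 0.2899×68.4 + 0.2927×55.6 + 0.1792×48.1 + 0.2382×8.8 = 46.8177 per 10,000.

46.8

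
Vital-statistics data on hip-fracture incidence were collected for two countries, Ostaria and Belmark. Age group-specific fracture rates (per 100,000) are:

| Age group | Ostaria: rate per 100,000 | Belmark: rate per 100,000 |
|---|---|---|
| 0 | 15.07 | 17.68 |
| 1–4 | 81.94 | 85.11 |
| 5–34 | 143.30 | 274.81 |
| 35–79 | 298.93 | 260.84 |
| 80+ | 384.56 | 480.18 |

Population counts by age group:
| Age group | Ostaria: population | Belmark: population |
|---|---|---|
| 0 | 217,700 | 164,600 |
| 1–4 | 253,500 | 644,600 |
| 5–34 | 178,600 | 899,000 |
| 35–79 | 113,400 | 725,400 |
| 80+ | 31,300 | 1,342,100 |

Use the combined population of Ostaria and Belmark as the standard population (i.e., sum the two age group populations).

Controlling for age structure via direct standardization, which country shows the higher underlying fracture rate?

Combined standard total = 4,570,200; weights = 0.0837, 0.1965, 0.2358, 0.1835, 0.3005.
Ostaria: 0.0837×15.07 + 0.1965×81.94 + 0.2358×143.30 + 0.1835×298.93 + 0.3005×384.56 = 221.5809 per 100,000.
Belmark: 0.0837×17.68 + 0.1965×85.11 + 0.2358×274.81 + 0.1835×260.84 + 0.3005×480.18 = 275.1747 per 100,000.

Belmark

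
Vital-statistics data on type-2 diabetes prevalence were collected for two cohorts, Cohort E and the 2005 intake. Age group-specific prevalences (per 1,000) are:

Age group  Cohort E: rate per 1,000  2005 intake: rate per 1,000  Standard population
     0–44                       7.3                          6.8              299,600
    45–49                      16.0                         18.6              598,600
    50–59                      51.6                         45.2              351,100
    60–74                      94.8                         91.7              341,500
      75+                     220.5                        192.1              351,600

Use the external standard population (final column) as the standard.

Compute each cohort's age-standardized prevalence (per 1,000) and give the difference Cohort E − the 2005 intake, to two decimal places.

6.12

Standard total = 1,942,400; weights = 0.1542, 0.3082, 0.1808, 0.1758, 0.1810.
Cohort E: 0.1542×7.3 + 0.3082×16.0 + 0.1808×51.6 + 0.1758×94.8 + 0.1810×220.5 = 71.9643 per 1,000.
The 2005 intake: 0.1542×6.8 + 0.3082×18.6 + 0.1808×45.2 + 0.1758×91.7 + 0.1810×192.1 = 65.8458 per 1,000.
Difference = 71.9643 − 65.8458 = 6.1185.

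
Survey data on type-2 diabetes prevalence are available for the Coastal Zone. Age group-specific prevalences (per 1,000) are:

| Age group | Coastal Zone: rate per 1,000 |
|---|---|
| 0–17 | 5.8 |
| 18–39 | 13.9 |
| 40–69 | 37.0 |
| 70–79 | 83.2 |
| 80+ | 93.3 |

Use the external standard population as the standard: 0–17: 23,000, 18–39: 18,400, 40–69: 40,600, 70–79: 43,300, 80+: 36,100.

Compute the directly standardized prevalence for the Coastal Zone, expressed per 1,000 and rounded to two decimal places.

Standard total = 161,400; weights = 0.1425, 0.1140, 0.2515, 0.2683, 0.2237.
Standardized rate: 0.1425×5.8 + 0.1140×13.9 + 0.2515×37.0 + 0.2683×83.2 + 0.2237×93.3 = 54.9074 per 1,000.

54.91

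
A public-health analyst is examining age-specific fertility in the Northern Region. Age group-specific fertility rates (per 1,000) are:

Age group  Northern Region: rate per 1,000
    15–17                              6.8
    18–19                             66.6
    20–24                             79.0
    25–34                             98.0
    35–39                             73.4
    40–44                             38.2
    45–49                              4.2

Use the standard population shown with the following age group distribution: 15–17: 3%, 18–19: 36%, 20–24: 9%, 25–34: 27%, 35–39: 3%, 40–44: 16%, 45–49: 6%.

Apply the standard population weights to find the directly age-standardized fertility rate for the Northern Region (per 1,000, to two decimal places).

Standard weights: 0.03, 0.36, 0.09, 0.27, 0.03, 0.16, 0.06.
Standardized rate: 0.0300×6.8 + 0.3600×66.6 + 0.0900×79.0 + 0.2700×98.0 + 0.0300×73.4 + 0.1600×38.2 + 0.0600×4.2 = 66.3160 per 1,000.

66.32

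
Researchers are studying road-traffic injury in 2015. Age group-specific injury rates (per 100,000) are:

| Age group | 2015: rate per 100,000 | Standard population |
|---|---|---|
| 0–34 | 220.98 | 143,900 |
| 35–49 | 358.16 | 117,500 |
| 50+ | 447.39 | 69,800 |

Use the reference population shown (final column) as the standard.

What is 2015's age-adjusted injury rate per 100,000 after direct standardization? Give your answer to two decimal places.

Standard total = 331,200; weights = 0.4345, 0.3548, 0.2107.
Standardized rate: 0.4345×220.98 + 0.3548×358.16 + 0.2107×447.39 = 317.3631 per 100,000.

317.36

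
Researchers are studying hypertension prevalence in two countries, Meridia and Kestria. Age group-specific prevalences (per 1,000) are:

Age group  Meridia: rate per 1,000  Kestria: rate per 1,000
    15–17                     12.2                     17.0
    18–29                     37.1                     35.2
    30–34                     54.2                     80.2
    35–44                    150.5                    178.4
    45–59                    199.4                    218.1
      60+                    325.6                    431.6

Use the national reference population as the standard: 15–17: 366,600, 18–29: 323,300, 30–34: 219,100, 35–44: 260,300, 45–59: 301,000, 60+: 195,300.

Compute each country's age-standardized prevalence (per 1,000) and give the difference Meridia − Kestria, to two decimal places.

Standard total = 1,665,600; weights = 0.2201, 0.1941, 0.1315, 0.1563, 0.1807, 0.1173.
Meridia: 0.2201×12.2 + 0.1941×37.1 + 0.1315×54.2 + 0.1563×150.5 + 0.1807×199.4 + 0.1173×325.6 = 114.7493 per 1,000.
Kestria: 0.2201×17.0 + 0.1941×35.2 + 0.1315×80.2 + 0.1563×178.4 + 0.1807×218.1 + 0.1173×431.6 = 139.0257 per 1,000.
Difference = 114.7493 − 139.0257 = -24.2765.

-24.28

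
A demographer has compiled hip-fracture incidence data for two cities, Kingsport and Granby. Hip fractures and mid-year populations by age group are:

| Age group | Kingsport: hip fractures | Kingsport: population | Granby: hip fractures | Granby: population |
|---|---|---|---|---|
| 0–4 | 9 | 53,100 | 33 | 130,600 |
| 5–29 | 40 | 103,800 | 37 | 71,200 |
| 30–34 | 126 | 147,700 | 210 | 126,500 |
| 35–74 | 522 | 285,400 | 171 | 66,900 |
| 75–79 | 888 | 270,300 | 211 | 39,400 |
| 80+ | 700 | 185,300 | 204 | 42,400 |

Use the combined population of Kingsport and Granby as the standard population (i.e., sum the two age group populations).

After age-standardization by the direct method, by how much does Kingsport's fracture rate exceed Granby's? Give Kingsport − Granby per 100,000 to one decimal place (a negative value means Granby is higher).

-91.5

Age-specific rates per 100,000 for Kingsport: 16.95, 38.54, 85.31, 182.90, 328.52, 377.77.
For Granby: 25.27, 51.97, 166.01, 255.61, 535.53, 481.13.
Combined standard total = 1,522,600; weights = 0.1206, 0.1149, 0.1801, 0.2314, 0.2034, 0.1495.
Kingsport: 0.1206×16.95 + 0.1149×38.54 + 0.1801×85.31 + 0.2314×182.90 + 0.2034×328.52 + 0.1495×377.77 = 187.4727 per 100,000.
Granby: 0.1206×25.27 + 0.1149×51.97 + 0.1801×166.01 + 0.2314×255.61 + 0.2034×535.53 + 0.1495×481.13 = 278.9395 per 100,000.
Difference = 187.4727 − 278.9395 = -91.4668.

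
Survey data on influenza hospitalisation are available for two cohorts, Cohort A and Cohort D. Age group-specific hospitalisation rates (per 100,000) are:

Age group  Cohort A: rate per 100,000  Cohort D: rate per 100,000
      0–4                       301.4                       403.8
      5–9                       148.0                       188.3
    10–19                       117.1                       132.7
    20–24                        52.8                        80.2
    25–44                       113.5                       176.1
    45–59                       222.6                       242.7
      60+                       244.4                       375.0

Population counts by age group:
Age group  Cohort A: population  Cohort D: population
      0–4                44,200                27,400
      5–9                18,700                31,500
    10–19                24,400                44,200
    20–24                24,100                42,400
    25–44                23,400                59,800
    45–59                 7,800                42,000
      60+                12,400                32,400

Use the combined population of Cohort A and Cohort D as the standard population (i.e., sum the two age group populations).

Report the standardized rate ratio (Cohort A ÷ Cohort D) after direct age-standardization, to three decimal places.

0.748

Combined standard total = 434,700; weights = 0.1647, 0.1155, 0.1578, 0.1530, 0.1914, 0.1146, 0.1031.
Cohort A: 0.1647×301.4 + 0.1155×148.0 + 0.1578×117.1 + 0.1530×52.8 + 0.1914×113.5 + 0.1146×222.6 + 0.1031×244.4 = 165.7049 per 100,000.
Cohort D: 0.1647×403.8 + 0.1155×188.3 + 0.1578×132.7 + 0.1530×80.2 + 0.1914×176.1 + 0.1146×242.7 + 0.1031×375.0 = 221.6224 per 100,000.
Ratio = 165.7049 ÷ 221.6224 = 0.74769.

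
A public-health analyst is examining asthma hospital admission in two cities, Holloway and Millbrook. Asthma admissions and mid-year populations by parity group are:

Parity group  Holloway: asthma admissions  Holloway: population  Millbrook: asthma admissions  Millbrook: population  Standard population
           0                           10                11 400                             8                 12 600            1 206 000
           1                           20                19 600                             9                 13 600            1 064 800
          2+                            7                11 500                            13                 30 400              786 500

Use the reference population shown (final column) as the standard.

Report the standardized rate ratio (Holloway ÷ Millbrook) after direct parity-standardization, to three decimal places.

Parity-specific rates per 10 000 for Holloway: 8.77, 10.20, 6.09.
For Millbrook: 6.35, 6.62, 4.28.
Standard total = 3 057 300; weights = 0.3945, 0.3483, 0.2573.
Holloway: 0.3945×8.77 + 0.3483×10.20 + 0.2573×6.09 = 8.5800 per 10 000.
Millbrook: 0.3945×6.35 + 0.3483×6.62 + 0.2573×4.28 = 5.9094 per 10 000.
Ratio = 8.5800 ÷ 5.9094 = 1.45191.

1.452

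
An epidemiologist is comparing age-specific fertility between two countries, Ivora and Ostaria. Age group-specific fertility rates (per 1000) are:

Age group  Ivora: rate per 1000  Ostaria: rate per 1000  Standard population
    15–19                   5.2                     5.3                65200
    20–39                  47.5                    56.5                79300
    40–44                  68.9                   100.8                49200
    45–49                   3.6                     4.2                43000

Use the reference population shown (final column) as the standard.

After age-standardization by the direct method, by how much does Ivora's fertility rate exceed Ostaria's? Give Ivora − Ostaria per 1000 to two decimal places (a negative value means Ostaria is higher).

-9.78

Standard total = 236700; weights = 0.2755, 0.3350, 0.2079, 0.1817.
Ivora: 0.2755×5.2 + 0.3350×47.5 + 0.2079×68.9 + 0.1817×3.6 = 32.3214 per 1000.
Ostaria: 0.2755×5.3 + 0.3350×56.5 + 0.2079×100.8 + 0.1817×4.2 = 42.1038 per 1000.
Difference = 32.3214 − 42.1038 = -9.7824.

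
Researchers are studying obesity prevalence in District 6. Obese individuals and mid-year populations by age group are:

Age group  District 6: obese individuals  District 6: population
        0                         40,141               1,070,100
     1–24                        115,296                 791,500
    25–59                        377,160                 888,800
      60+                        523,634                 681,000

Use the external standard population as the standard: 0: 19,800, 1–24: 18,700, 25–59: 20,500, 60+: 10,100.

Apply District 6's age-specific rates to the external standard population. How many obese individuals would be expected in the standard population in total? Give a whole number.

Age-specific rates per 1,000 for District 6: 37.511, 145.668, 424.347, 768.919.
Expected obese individuals = Σ (standard pop × age-specific rate ÷ 1,000)
= 19,800×37.511/1,000 + 18,700×145.668/1,000 + 20,500×424.347/1,000 + 10,100×768.919/1,000
= 742.73 + 2723.99 + 8699.12 + 7766.08 = 19931.92.

19932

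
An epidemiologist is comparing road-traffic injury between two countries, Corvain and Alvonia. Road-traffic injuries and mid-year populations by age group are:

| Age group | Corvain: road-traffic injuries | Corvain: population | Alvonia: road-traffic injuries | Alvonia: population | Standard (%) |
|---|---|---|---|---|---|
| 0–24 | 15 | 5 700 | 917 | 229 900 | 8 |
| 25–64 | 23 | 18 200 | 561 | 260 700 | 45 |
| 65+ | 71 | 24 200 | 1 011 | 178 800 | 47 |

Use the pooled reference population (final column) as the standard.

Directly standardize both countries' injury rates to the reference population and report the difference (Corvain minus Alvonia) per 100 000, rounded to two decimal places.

Age-specific rates per 100 000 for Corvain: 263.16, 126.37, 293.39.
For Alvonia: 398.87, 215.19, 565.44.
Standard weights: 0.08, 0.45, 0.47.
Corvain: 0.0800×263.16 + 0.4500×126.37 + 0.4700×293.39 = 215.8133 per 100 000.
Alvonia: 0.0800×398.87 + 0.4500×215.19 + 0.4700×565.44 = 394.5000 per 100 000.
Difference = 215.8133 − 394.5000 = -178.6867.

-178.69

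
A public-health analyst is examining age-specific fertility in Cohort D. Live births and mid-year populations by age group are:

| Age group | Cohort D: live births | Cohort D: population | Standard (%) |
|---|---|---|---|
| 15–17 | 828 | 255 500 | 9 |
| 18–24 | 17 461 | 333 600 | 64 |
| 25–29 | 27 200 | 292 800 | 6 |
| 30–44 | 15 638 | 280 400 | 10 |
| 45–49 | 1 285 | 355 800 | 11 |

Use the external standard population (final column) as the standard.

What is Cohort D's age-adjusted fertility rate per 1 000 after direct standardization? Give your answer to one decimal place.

Age-specific rates per 1 000 for Cohort D: 3.241, 52.341, 92.896, 55.770, 3.612.
Standard weights: 0.09, 0.64, 0.06, 0.10, 0.11.
Standardized rate: 0.0900×3.241 + 0.6400×52.341 + 0.0600×92.896 + 0.1000×55.770 + 0.1100×3.612 = 45.3381 per 1 000.

45.3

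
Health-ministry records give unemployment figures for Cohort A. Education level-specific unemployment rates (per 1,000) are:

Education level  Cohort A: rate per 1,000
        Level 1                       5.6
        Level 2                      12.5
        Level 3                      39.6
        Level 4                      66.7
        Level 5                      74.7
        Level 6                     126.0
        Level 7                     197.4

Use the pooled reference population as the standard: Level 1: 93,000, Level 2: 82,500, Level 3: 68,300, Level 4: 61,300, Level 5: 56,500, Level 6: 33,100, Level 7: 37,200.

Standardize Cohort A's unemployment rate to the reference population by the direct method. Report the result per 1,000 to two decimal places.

55.75

Standard total = 431,900; weights = 0.2153, 0.1910, 0.1581, 0.1419, 0.1308, 0.0766, 0.0861.
Standardized rate: 0.2153×5.6 + 0.1910×12.5 + 0.1581×39.6 + 0.1419×66.7 + 0.1308×74.7 + 0.0766×126.0 + 0.0861×197.4 = 55.7533 per 1,000.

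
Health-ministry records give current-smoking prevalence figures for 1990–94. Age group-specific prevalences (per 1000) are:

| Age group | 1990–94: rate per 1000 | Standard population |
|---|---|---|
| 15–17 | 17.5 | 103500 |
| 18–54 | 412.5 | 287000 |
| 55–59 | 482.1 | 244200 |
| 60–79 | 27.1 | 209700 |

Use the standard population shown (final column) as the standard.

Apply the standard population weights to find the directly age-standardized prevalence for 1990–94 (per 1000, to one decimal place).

Standard total = 844400; weights = 0.1226, 0.3399, 0.2892, 0.2483.
Standardized rate: 0.1226×17.5 + 0.3399×412.5 + 0.2892×482.1 + 0.2483×27.1 = 288.5012 per 1000.

288.5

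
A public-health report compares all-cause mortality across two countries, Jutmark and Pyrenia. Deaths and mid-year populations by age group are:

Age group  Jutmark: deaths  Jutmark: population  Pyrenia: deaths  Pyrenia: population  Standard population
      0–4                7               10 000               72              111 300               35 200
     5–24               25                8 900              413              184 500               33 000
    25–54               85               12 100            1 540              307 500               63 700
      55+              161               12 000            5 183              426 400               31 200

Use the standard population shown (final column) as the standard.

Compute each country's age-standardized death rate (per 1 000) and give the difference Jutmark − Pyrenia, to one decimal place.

Age-specific rates per 1 000 for Jutmark: 0.700, 2.809, 7.025, 13.417.
For Pyrenia: 0.647, 2.238, 5.008, 12.155.
Standard total = 163 100; weights = 0.2158, 0.2023, 0.3906, 0.1913.
Jutmark: 0.2158×0.700 + 0.2023×2.809 + 0.3906×7.025 + 0.1913×13.417 = 6.0295 per 1 000.
Pyrenia: 0.2158×0.647 + 0.2023×2.238 + 0.3906×5.008 + 0.1913×12.155 = 4.8737 per 1 000.
Difference = 6.0295 − 4.8737 = 1.1558.

1.2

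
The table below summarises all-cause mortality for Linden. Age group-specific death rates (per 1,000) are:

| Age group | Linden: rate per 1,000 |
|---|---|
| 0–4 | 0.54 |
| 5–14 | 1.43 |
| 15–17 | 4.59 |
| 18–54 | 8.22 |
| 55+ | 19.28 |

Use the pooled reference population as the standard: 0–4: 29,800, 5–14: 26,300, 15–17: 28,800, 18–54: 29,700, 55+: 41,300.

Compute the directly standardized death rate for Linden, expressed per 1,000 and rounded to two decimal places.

7.87

Standard total = 155,900; weights = 0.1911, 0.1687, 0.1847, 0.1905, 0.2649.
Standardized rate: 0.1911×0.54 + 0.1687×1.43 + 0.1847×4.59 + 0.1905×8.22 + 0.2649×19.28 = 7.8659 per 1,000.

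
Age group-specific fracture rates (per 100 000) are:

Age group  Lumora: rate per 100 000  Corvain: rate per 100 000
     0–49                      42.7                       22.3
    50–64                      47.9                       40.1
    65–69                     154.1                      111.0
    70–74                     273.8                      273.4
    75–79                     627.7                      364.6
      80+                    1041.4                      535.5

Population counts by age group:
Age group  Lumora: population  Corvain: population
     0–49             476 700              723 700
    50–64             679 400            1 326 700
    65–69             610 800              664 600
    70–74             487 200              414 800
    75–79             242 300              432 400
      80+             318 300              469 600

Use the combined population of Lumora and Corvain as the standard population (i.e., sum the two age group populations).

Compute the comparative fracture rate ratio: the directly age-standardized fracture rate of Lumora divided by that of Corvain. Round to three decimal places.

Combined standard total = 6 846 500; weights = 0.1753, 0.2930, 0.1863, 0.1317, 0.0985, 0.1151.
Lumora: 0.1753×42.7 + 0.2930×47.9 + 0.1863×154.1 + 0.1317×273.8 + 0.0985×627.7 + 0.1151×1041.4 = 268.0033 per 100 000.
Corvain: 0.1753×22.3 + 0.2930×40.1 + 0.1863×111.0 + 0.1317×273.4 + 0.0985×364.6 + 0.1151×535.5 = 169.9125 per 100 000.
Ratio = 268.0033 ÷ 169.9125 = 1.57730.

1.577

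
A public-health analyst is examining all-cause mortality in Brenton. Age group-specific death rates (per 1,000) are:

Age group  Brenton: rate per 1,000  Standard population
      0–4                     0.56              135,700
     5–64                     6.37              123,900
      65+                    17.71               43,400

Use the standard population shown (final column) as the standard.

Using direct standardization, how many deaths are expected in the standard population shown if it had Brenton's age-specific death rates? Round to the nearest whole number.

1634

Expected deaths = Σ (standard pop × age-specific rate ÷ 1,000)
= 135,700×0.56/1,000 + 123,900×6.37/1,000 + 43,400×17.71/1,000
= 75.99 + 789.24 + 768.61 = 1633.85.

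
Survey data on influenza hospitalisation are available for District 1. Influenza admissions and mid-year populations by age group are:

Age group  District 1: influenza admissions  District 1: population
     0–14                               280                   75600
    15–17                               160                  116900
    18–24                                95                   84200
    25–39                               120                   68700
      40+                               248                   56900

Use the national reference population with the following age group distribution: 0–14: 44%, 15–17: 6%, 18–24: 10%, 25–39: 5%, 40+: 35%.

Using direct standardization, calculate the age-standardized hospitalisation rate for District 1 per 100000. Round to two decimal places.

343.74

Age-specific rates per 100000 for District 1: 370.37, 136.87, 112.83, 174.67, 435.85.
Standard weights: 0.44, 0.06, 0.10, 0.05, 0.35.
Standardized rate: 0.4400×370.37 + 0.0600×136.87 + 0.1000×112.83 + 0.0500×174.67 + 0.3500×435.85 = 343.7397 per 100000.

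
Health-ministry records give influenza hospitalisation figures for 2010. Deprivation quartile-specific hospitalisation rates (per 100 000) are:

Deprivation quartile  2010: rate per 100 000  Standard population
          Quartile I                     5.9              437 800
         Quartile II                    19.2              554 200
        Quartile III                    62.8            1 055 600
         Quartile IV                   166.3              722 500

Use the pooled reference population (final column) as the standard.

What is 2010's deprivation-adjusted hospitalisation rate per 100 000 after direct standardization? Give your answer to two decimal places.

Standard total = 2 770 100; weights = 0.1580, 0.2001, 0.3811, 0.2608.
Standardized rate: 0.1580×5.9 + 0.2001×19.2 + 0.3811×62.8 + 0.2608×166.3 = 72.0794 per 100 000.

72.08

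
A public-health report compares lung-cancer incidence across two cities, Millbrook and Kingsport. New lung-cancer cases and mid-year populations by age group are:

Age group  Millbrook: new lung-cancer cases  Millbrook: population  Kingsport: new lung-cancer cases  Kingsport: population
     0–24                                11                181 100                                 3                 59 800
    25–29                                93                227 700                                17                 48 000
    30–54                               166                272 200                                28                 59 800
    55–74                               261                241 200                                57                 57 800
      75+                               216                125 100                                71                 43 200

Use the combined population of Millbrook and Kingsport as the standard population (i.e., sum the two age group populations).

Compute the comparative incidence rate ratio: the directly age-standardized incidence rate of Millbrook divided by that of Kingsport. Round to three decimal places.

Age-specific rates per 100 000 for Millbrook: 6.07, 40.84, 60.98, 108.21, 172.66.
For Kingsport: 5.02, 35.42, 46.82, 98.62, 164.35.
Combined standard total = 1 315 900; weights = 0.1831, 0.2095, 0.2523, 0.2272, 0.1279.
Millbrook: 0.1831×6.07 + 0.2095×40.84 + 0.2523×60.98 + 0.2272×108.21 + 0.1279×172.66 = 71.7259 per 100 000.
Kingsport: 0.1831×5.02 + 0.2095×35.42 + 0.2523×46.82 + 0.2272×98.62 + 0.1279×164.35 = 63.5798 per 100 000.
Ratio = 71.7259 ÷ 63.5798 = 1.12812.

1.128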